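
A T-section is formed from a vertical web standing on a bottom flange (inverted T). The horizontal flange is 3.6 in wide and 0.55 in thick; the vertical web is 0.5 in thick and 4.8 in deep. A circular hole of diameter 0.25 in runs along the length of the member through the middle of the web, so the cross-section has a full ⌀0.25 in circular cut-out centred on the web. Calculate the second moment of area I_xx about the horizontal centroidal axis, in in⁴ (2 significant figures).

Break the section into simple shapes (no overlaps), measuring from the bottom-left corner of the bounding box.
Flange: 3.6 × 0.55, A = 1.98 in², y = 0.275 in, Ī = 0.04991 in⁴.
Web: 0.5 × 4.8, A = 2.4 in², y = 2.95 in, Ī = 4.608 in⁴.
Hole (subtracted): ⌀0.25, A = 0.04909 in², y = 2.95 in, Ī = 0.0001917 in⁴.
Centroid: ȳ = ΣA·y / ΣA = 1.727 in.
Transfer each piece to the horizontal centroidal axis using Ī + A·d² with d = y − 1.727:
  flange: d = -1.452 in → contributes +4.225 in⁴
  web: d = 1.223 in → contributes +8.197 in⁴
  hole: d = 1.223 in → contributes −0.07361 in⁴
Total I = 12.35 in⁴.

I_xx ≈ 12 in⁴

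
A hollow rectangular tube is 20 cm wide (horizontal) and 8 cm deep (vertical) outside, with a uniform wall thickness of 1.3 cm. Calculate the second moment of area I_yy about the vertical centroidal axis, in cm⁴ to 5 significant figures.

Split into non-overlapping primitives; take the origin at the lower-left of the bounding box.
Outer rectangle: 20 × 8, A = 160 cm², x = 10 cm, Ī = 5333.333 cm⁴.
Inner void (subtracted): 17.4 × 5.4, A = 93.96 cm², x = 10 cm, Ī = 2370.611 cm⁴.
By symmetry the centroid is at mid-width, x̄ = 10 cm.
All pieces are centred on the vertical centroidal axis, so I = ΣĪ (holes subtracted) = 2962.723 cm⁴.

I_yy ≈ 2962.7 cm⁴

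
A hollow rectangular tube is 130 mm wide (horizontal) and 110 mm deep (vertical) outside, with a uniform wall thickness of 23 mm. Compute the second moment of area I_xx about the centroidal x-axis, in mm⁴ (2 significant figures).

I_xx ≈ 1.3 × 10⁷ mm⁴

Decompose the section into non-overlapping parts with the origin at the bottom-left of its bounding rectangle.
Outer rectangle: 130 × 110, A = 14 300 mm², y = 55 mm, Ī = 14 419 167 mm⁴.
Inner void (subtracted): 84 × 64, A = 5 376 mm², y = 55 mm, Ī = 1 835 008 mm⁴.
By symmetry the centroid is at mid-height, ȳ = 55 mm.
All pieces are centred on the centroidal x-axis, so I = ΣĪ (holes subtracted) = 12 584 159 mm⁴.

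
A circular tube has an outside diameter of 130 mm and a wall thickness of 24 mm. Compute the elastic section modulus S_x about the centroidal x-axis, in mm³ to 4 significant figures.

Split into non-overlapping primitives; take the origin at the lower-left of the bounding box.
Outer circle: ⌀130, A = 13273.2 mm², y = 65 mm, Ī = 14 019 848 mm⁴.
Bore (subtracted): ⌀82, A = 5281.02 mm², y = 65 mm, Ī = 2 219 347 mm⁴.
By symmetry the centroid is at mid-height, ȳ = 65 mm.
All pieces are centred on the centroidal x-axis, so I = ΣĪ (holes subtracted) = 11 800 501 mm⁴.
Extreme fibre distance c = 65 mm; S = I/c = 181 546 mm³.

S_x ≈ 1.815 × 10⁵ mm³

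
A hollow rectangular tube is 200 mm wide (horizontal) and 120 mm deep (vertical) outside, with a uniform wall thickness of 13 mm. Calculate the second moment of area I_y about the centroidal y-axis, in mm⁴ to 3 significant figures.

Split into non-overlapping primitives; take the origin at the lower-left of the bounding box.
Outer rectangle: 200 × 120, A = 24 000 mm², x = 100 mm, Ī = 80 000 000 mm⁴.
Inner void (subtracted): 174 × 94, A = 16 356 mm², x = 100 mm, Ī = 41 266 188 mm⁴.
By symmetry the centroid is at mid-width, x̄ = 100 mm.
All pieces are centred on the centroidal y-axis, so I = ΣĪ (holes subtracted) = 38 733 812 mm⁴.

I_y ≈ 3.87 × 10⁷ mm⁴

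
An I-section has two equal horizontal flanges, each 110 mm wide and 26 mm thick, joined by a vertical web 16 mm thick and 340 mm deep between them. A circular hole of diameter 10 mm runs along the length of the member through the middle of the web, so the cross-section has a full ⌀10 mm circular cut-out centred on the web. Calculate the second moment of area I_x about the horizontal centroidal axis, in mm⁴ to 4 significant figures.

Break the section into simple shapes (no overlaps), measuring from the bottom-left corner of the bounding box.
Bottom flange: 110 × 26, A = 2 860 mm², y = 13 mm, Ī = 161 113 mm⁴.
Web: 16 × 340, A = 5 440 mm², y = 196 mm, Ī = 52 405 333 mm⁴.
Top flange: 110 × 26, A = 2 860 mm², y = 379 mm, Ī = 161 113 mm⁴.
Hole (subtracted): ⌀10, A = 78.5398 mm², y = 196 mm, Ī = 490.874 mm⁴.
By symmetry the centroid is at mid-height, ȳ = 196 mm.
Transfer each piece to the horizontal centroidal axis using Ī + A·d² with d = y − 196:
  bottom flange: d = -183 mm → contributes +95 939 653 mm⁴
  web: d = 0 mm → contributes +52 405 333 mm⁴
  top flange: d = 183 mm → contributes +95 939 653 mm⁴
  hole: d = 0 mm → contributes −490.874 mm⁴
Total I = 244 284 149 mm⁴.

I_x ≈ 2.443 × 10⁸ mm⁴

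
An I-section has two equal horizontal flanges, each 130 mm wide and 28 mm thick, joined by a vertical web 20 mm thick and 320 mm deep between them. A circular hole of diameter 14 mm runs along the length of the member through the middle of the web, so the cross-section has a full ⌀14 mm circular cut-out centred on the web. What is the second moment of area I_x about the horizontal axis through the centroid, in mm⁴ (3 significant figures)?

I_x ≈ 2.75 × 10⁸ mm⁴

Treat the section as a set of non-overlapping primitives; coordinates are from the bounding-box lower-left.
Bottom flange: 130 × 28, A = 3 640 mm², y = 14 mm, Ī = 237 813 mm⁴.
Web: 20 × 320, A = 6 400 mm², y = 188 mm, Ī = 54 613 333 mm⁴.
Top flange: 130 × 28, A = 3 640 mm², y = 362 mm, Ī = 237 813 mm⁴.
Hole (subtracted): ⌀14, A = 153.94 mm², y = 188 mm, Ī = 1885.7 mm⁴.
By symmetry the centroid is at mid-height, ȳ = 188 mm.
Transfer each piece to the horizontal axis through the centroid using Ī + A·d² with d = y − 188:
  bottom flange: d = -174 mm → contributes +110 442 453 mm⁴
  web: d = 0 mm → contributes +54 613 333 mm⁴
  top flange: d = 174 mm → contributes +110 442 453 mm⁴
  hole: d = 0 mm → contributes −1885.7 mm⁴
Total I = 275 496 354 mm⁴.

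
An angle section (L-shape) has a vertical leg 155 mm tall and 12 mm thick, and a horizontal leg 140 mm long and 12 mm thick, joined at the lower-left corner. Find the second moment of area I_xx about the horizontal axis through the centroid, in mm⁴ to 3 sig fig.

Treat the section as a set of non-overlapping primitives; coordinates are from the bounding-box lower-left.
Vertical leg: 12 × 155, A = 1 860 mm², y = 77.5 mm, Ī = 3 723 875 mm⁴.
Horizontal leg (remainder): 128 × 12, A = 1 536 mm², y = 6 mm, Ī = 18 432 mm⁴.
Centroid: ȳ = ΣA·y / ΣA = 45.161 mm.
Transfer each piece to the horizontal axis through the centroid using Ī + A·d² with d = y − 45.161:
  vertical leg: d = 32.339 mm → contributes +5 669 110 mm⁴
  horizontal leg (remainder): d = -39.161 mm → contributes +2 373 990 mm⁴
Total I = 8 043 100 mm⁴.

I_xx ≈ 8.04 × 10⁶ mm⁴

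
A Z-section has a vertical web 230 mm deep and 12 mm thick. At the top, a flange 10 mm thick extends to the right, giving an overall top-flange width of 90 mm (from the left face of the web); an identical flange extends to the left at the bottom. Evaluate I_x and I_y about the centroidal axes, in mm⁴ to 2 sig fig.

I_x ≈ 3.1 × 10⁷ mm⁴, I_y ≈ 4.0 × 10⁶ mm⁴

Split into non-overlapping primitives; take the origin at the lower-left of the bounding box.
Web: 12 × 230, A = 2 760 mm², y = 115 mm, Ī = 12 167 000 mm⁴.
Top flange (beyond web): 78 × 10, A = 780 mm², y = 225 mm, Ī = 6 500 mm⁴.
Bottom flange (beyond web): 78 × 10, A = 780 mm², y = 5 mm, Ī = 6 500 mm⁴.
Centroid: ȳ = ΣA·y / ΣA = 115 mm.
Transfer each piece to the centroidal x-axis using Ī + A·d² with d = y − 115:
  web: d = 0 mm → contributes +12 167 000 mm⁴
  top flange (beyond web): d = 110 mm → contributes +9 444 500 mm⁴
  bottom flange (beyond web): d = -110 mm → contributes +9 444 500 mm⁴
Total I = 31 056 000 mm⁴.
For the y-axis: x̄ = 84 mm.
Repeating about the centroidal y-axis gives I_y = 3 983 040 mm⁴.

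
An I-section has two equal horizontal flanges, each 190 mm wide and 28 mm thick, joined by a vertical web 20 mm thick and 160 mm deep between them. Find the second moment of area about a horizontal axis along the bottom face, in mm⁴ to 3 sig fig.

I_base ≈ 2.63 × 10⁸ mm⁴

Break the section into simple shapes (no overlaps), measuring from the bottom-left corner of the bounding box.
Bottom flange: 190 × 28, A = 5 320 mm², y = 14 mm, Ī = 347 573 mm⁴.
Web: 20 × 160, A = 3 200 mm², y = 108 mm, Ī = 6 826 667 mm⁴.
Top flange: 190 × 28, A = 5 320 mm², y = 202 mm, Ī = 347 573 mm⁴.
Transfer each piece to a horizontal axis along the bottom face using Ī + A·d² with d = y − 0:
  bottom flange: d = 14 mm → contributes +1 390 293 mm⁴
  web: d = 108 mm → contributes +44 151 467 mm⁴
  top flange: d = 202 mm → contributes +217 424 853 mm⁴
Total I = 262 966 613 mm⁴.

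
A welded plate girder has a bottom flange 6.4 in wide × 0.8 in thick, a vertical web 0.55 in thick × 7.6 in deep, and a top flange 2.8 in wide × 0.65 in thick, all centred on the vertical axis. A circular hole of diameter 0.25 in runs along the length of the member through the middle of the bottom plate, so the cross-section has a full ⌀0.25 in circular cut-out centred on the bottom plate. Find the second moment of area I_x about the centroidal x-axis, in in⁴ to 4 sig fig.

Treat the section as a set of non-overlapping primitives; coordinates are from the bounding-box lower-left.
Bottom plate: 6.4 × 0.8, A = 5.12 in², y = 0.4 in, Ī = 0.273067 in⁴.
Web plate: 0.55 × 7.6, A = 4.18 in², y = 4.6 in, Ī = 20.1197 in⁴.
Top plate: 2.8 × 0.65, A = 1.82 in², y = 8.725 in, Ī = 0.0640792 in⁴.
Hole (subtracted): ⌀0.25, A = 0.0490874 in², y = 0.4 in, Ī = 0.000191748 in⁴.
Centroid: ȳ = ΣA·y / ΣA = 3.35436 in.
Transfer each piece to the centroidal x-axis using Ī + A·d² with d = y − 3.35436:
  bottom plate: d = -2.95436 in → contributes +44.9618 in⁴
  web plate: d = 1.24564 in → contributes +26.6055 in⁴
  top plate: d = 5.37064 in → contributes +52.5597 in⁴
  hole: d = -2.95436 in → contributes −0.428639 in⁴
Total I = 123.698 in⁴.

I_x ≈ 123.7 in⁴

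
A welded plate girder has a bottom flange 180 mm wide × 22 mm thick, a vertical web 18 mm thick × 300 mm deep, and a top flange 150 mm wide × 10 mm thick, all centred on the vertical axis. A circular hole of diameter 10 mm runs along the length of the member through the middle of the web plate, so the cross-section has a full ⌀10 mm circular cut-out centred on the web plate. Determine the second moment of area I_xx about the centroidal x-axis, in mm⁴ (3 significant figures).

Break the section into simple shapes (no overlaps), measuring from the bottom-left corner of the bounding box.
Bottom plate: 180 × 22, A = 3 960 mm², y = 11 mm, Ī = 159 720 mm⁴.
Web plate: 18 × 300, A = 5 400 mm², y = 172 mm, Ī = 40 500 000 mm⁴.
Top plate: 150 × 10, A = 1 500 mm², y = 327 mm, Ī = 12 500 mm⁴.
Hole (subtracted): ⌀10, A = 78.54 mm², y = 172 mm, Ī = 490.87 mm⁴.
Centroid: ȳ = ΣA·y / ΣA = 134.43 mm.
Transfer each piece to the centroidal x-axis using Ī + A·d² with d = y − 134.43:
  bottom plate: d = -123.43 mm → contributes +60 490 132 mm⁴
  web plate: d = 37.57 mm → contributes +48 122 147 mm⁴
  top plate: d = 192.57 mm → contributes +55 637 336 mm⁴
  hole: d = 37.57 mm → contributes −111 351 mm⁴
Total I = 164 138 265 mm⁴.

I_xx ≈ 1.64 × 10⁸ mm⁴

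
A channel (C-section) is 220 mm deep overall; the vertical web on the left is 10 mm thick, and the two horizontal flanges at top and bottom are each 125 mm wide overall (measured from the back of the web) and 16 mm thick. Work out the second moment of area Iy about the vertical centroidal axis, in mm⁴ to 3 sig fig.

Decompose the section into non-overlapping parts with the origin at the bottom-left of its bounding rectangle.
Web: 10 × 220, A = 2 200 mm², x = 5 mm, Ī = 18 333 mm⁴.
Top flange (beyond web): 115 × 16, A = 1 840 mm², x = 67.5 mm, Ī = 2 027 833 mm⁴.
Bottom flange (beyond web): 115 × 16, A = 1 840 mm², x = 67.5 mm, Ī = 2 027 833 mm⁴.
Centroid: x̄ = ΣA·x / ΣA = 44.116 mm.
Transfer each piece to the vertical centroidal axis using Ī + A·d² with d = x − 44.116:
  web: d = -39.116 mm → contributes +3 384 408 mm⁴
  top flange (beyond web): d = 23.384 mm → contributes +3 033 997 mm⁴
  bottom flange (beyond web): d = 23.384 mm → contributes +3 033 997 mm⁴
Total I = 9 452 401 mm⁴.

Iy ≈ 9.45 × 10⁶ mm⁴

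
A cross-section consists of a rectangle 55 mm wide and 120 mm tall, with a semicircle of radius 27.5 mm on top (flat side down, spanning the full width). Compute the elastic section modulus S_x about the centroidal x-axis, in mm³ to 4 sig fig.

S_x ≈ 1.718 × 10⁵ mm³

Split into non-overlapping primitives; take the origin at the lower-left of the bounding box.
Rectangular body: 55 × 120, A = 6 600 mm², y = 60 mm, Ī = 7 920 000 mm⁴.
Semicircular cap: semicircle r = 27.5, A = 1187.91 mm², y = 131.671 mm, Ī = 62771.5 mm⁴.
Centroid: ȳ = ΣA·y / ΣA = 70.9323 mm.
Transfer each piece to the centroidal x-axis using Ī + A·d² with d = y − 70.9323:
  rectangular body: d = -10.9323 mm → contributes +8 708 794 mm⁴
  semicircular cap: d = 60.7391 mm → contributes +4 445 273 mm⁴
Total I = 13 154 067 mm⁴.
Extreme fibre distance c = 76.5677 mm; S = I/c = 171 796 mm³.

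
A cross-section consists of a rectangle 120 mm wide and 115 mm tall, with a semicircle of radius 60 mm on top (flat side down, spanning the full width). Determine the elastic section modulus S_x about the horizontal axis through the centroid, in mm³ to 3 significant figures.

Split into non-overlapping primitives; take the origin at the lower-left of the bounding box.
Rectangular body: 120 × 115, A = 13 800 mm², y = 57.5 mm, Ī = 15 208 750 mm⁴.
Semicircular cap: semicircle r = 60, A = 5654.9 mm², y = 140.46 mm, Ī = 1 422 450 mm⁴.
Centroid: ȳ = ΣA·y / ΣA = 81.615 mm.
Transfer each piece to the horizontal axis through the centroid using Ī + A·d² with d = y − 81.615:
  rectangular body: d = -24.115 mm → contributes +23 233 933 mm⁴
  semicircular cap: d = 58.85 mm → contributes +21 006 913 mm⁴
Total I = 44 240 847 mm⁴.
Extreme fibre distance c = 93.385 mm; S = I/c = 473 747 mm³.

S_x ≈ 4.74 × 10⁵ mm³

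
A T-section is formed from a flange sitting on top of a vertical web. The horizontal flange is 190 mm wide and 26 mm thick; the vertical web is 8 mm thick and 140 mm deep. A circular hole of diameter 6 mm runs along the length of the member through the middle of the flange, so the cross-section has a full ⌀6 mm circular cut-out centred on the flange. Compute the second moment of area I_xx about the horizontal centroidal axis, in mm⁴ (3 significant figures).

Split into non-overlapping primitives; take the origin at the lower-left of the bounding box.
Flange: 190 × 26, A = 4 940 mm², y = 153 mm, Ī = 278 287 mm⁴.
Web: 8 × 140, A = 1 120 mm², y = 70 mm, Ī = 1 829 333 mm⁴.
Hole (subtracted): ⌀6, A = 28.274 mm², y = 153 mm, Ī = 63.617 mm⁴.
Centroid: ȳ = ΣA·y / ΣA = 137.59 mm.
Transfer each piece to the horizontal centroidal axis using Ī + A·d² with d = y − 137.59:
  flange: d = 15.412 mm → contributes +1 451 659 mm⁴
  web: d = -67.588 mm → contributes +6 945 672 mm⁴
  hole: d = 15.412 mm → contributes −6779.5 mm⁴
Total I = 8 390 552 mm⁴.

I_xx ≈ 8.39 × 10⁶ mm⁴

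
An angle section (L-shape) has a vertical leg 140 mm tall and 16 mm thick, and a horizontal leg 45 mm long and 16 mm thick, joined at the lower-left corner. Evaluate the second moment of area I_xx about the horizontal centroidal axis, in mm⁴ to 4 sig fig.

I_xx ≈ 5.146 × 10⁶ mm⁴

Break the section into simple shapes (no overlaps), measuring from the bottom-left corner of the bounding box.
Vertical leg: 16 × 140, A = 2 240 mm², y = 70 mm, Ī = 3 658 667 mm⁴.
Horizontal leg (remainder): 29 × 16, A = 464 mm², y = 8 mm, Ī = 9898.67 mm⁴.
Centroid: ȳ = ΣA·y / ΣA = 59.3609 mm.
Transfer each piece to the horizontal centroidal axis using Ī + A·d² with d = y − 59.3609:
  vertical leg: d = 10.6391 mm → contributes +3 912 211 mm⁴
  horizontal leg (remainder): d = -51.3609 mm → contributes +1 233 906 mm⁴
Total I = 5 146 117 mm⁴.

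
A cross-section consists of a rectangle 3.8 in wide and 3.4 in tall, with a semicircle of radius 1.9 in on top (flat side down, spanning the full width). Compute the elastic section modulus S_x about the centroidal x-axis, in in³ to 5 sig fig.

Split into non-overlapping primitives; take the origin at the lower-left of the bounding box.
Rectangular body: 3.8 × 3.4, A = 12.92 in², y = 1.7 in, Ī = 12.44627 in⁴.
Semicircular cap: semicircle r = 1.9, A = 5.670575 in², y = 4.206385 in, Ī = 1.430364 in⁴.
Centroid: ȳ = ΣA·y / ΣA = 2.464508 in.
Transfer each piece to the centroidal x-axis using Ī + A·d² with d = y − 2.464508:
  rectangular body: d = -0.764508 in → contributes +19.99765 in⁴
  semicircular cap: d = 1.741877 in → contributes +18.63566 in⁴
Total I = 38.63331 in⁴.
Extreme fibre distance c = 2.835492 in; S = I/c = 13.6249 in³.

S_x ≈ 13.625 in³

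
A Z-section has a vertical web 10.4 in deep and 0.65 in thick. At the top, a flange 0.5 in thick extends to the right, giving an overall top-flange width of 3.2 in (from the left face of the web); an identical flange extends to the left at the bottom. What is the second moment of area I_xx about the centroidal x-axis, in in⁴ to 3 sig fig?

I_xx ≈ 123 in⁴

Treat the section as a set of non-overlapping primitives; coordinates are from the bounding-box lower-left.
Web: 0.65 × 10.4, A = 6.76 in², y = 5.2 in, Ī = 60.93 in⁴.
Top flange (beyond web): 2.55 × 0.5, A = 1.275 in², y = 10.15 in, Ī = 0.026563 in⁴.
Bottom flange (beyond web): 2.55 × 0.5, A = 1.275 in², y = 0.25 in, Ī = 0.026563 in⁴.
Centroid: ȳ = ΣA·y / ΣA = 5.2 in.
Transfer each piece to the centroidal x-axis using Ī + A·d² with d = y − 5.2:
  web: d = 0 in → contributes +60.93 in⁴
  top flange (beyond web): d = 4.95 in → contributes +31.267 in⁴
  bottom flange (beyond web): d = -4.95 in → contributes +31.267 in⁴
Total I = 123.46 in⁴.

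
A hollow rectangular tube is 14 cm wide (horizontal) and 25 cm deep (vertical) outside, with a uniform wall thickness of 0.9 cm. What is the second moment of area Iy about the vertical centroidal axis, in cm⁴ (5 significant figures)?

Iy ≈ 2206.0 cm⁴

Split into non-overlapping primitives; take the origin at the lower-left of the bounding box.
Outer rectangle: 14 × 25, A = 350 cm², x = 7 cm, Ī = 5716.667 cm⁴.
Inner void (subtracted): 12.2 × 23.2, A = 283.04 cm², x = 7 cm, Ī = 3510.639 cm⁴.
By symmetry the centroid is at mid-width, x̄ = 7 cm.
All pieces are centred on the vertical centroidal axis, so I = ΣĪ (holes subtracted) = 2206.027 cm⁴.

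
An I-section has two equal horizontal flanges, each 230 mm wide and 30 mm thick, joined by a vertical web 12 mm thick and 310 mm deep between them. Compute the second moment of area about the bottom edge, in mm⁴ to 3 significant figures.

I_base ≈ 1.03 × 10⁹ mm⁴

Break the section into simple shapes (no overlaps), measuring from the bottom-left corner of the bounding box.
Bottom flange: 230 × 30, A = 6 900 mm², y = 15 mm, Ī = 517 500 mm⁴.
Web: 12 × 310, A = 3 720 mm², y = 185 mm, Ī = 29 791 000 mm⁴.
Top flange: 230 × 30, A = 6 900 mm², y = 355 mm, Ī = 517 500 mm⁴.
Transfer each piece to the base of the section using Ī + A·d² with d = y − 0:
  bottom flange: d = 15 mm → contributes +2 070 000 mm⁴
  web: d = 185 mm → contributes +157 108 000 mm⁴
  top flange: d = 355 mm → contributes +870 090 000 mm⁴
Total I = 1 029 268 000 mm⁴.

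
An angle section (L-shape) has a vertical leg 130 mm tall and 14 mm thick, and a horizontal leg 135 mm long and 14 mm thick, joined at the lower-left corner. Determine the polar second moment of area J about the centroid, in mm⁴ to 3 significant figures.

Decompose the section into non-overlapping parts with the origin at the bottom-left of its bounding rectangle.
Vertical leg: 14 × 130, A = 1 820 mm², y = 65 mm, Ī = 2 563 167 mm⁴.
Horizontal leg (remainder): 121 × 14, A = 1 694 mm², y = 7 mm, Ī = 27 669 mm⁴.
Centroid: ȳ = ΣA·y / ΣA = 37.04 mm.
Transfer each piece to the centroidal x-axis using Ī + A·d² with d = y − 37.04:
  vertical leg: d = 27.96 mm → contributes +3 985 989 mm⁴
  horizontal leg (remainder): d = -30.04 mm → contributes +1 556 321 mm⁴
Total I = 5 542 310 mm⁴.
For the y-axis: x̄ = 39.54 mm.
Repeating about the centroidal y-axis gives I_y = 6 094 067 mm⁴.
Polar second moment: J = I_x + I_y = 11 636 377 mm⁴.

J ≈ 1.16 × 10⁷ mm⁴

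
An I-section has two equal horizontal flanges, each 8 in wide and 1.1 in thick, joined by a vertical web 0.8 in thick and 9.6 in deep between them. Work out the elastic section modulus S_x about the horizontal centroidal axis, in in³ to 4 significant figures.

Decompose the section into non-overlapping parts with the origin at the bottom-left of its bounding rectangle.
Bottom flange: 8 × 1.1, A = 8.8 in², y = 0.55 in, Ī = 0.887333 in⁴.
Web: 0.8 × 9.6, A = 7.68 in², y = 5.9 in, Ī = 58.9824 in⁴.
Top flange: 8 × 1.1, A = 8.8 in², y = 11.25 in, Ī = 0.887333 in⁴.
By symmetry the centroid is at mid-height, ȳ = 5.9 in.
Transfer each piece to the horizontal centroidal axis using Ī + A·d² with d = y − 5.9:
  bottom flange: d = -5.35 in → contributes +252.765 in⁴
  web: d = 0 in → contributes +58.9824 in⁴
  top flange: d = 5.35 in → contributes +252.765 in⁴
Total I = 564.513 in⁴.
Extreme fibre distance c = 5.9 in; S = I/c = 95.6802 in³.

S_x ≈ 95.68 in³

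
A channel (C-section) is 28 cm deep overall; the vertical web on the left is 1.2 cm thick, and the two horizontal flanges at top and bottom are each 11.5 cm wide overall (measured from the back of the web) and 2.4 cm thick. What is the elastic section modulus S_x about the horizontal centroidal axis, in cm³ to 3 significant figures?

S_x ≈ 737 cm³

Treat the section as a set of non-overlapping primitives; coordinates are from the bounding-box lower-left.
Web: 1.2 × 28, A = 33.6 cm², y = 14 cm, Ī = 2195.2 cm⁴.
Top flange (beyond web): 10.3 × 2.4, A = 24.72 cm², y = 26.8 cm, Ī = 11.866 cm⁴.
Bottom flange (beyond web): 10.3 × 2.4, A = 24.72 cm², y = 1.2 cm, Ī = 11.866 cm⁴.
By symmetry the centroid is at mid-height, ȳ = 14 cm.
Transfer each piece to the horizontal centroidal axis using Ī + A·d² with d = y − 14:
  web: d = 0 cm → contributes +2195.2 cm⁴
  top flange (beyond web): d = 12.8 cm → contributes +4 062 cm⁴
  bottom flange (beyond web): d = -12.8 cm → contributes +4 062 cm⁴
Total I = 10 319 cm⁴.
Extreme fibre distance c = 14 cm; S = I/c = 737.08 cm³.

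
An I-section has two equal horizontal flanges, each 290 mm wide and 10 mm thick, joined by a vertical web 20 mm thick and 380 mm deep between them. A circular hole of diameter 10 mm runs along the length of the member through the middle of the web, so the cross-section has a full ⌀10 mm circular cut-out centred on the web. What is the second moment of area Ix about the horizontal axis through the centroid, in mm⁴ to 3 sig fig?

Ix ≈ 3.12 × 10⁸ mm⁴

Split into non-overlapping primitives; take the origin at the lower-left of the bounding box.
Bottom flange: 290 × 10, A = 2 900 mm², y = 5 mm, Ī = 24 167 mm⁴.
Web: 20 × 380, A = 7 600 mm², y = 200 mm, Ī = 91 453 333 mm⁴.
Top flange: 290 × 10, A = 2 900 mm², y = 395 mm, Ī = 24 167 mm⁴.
Hole (subtracted): ⌀10, A = 78.54 mm², y = 200 mm, Ī = 490.87 mm⁴.
By symmetry the centroid is at mid-height, ȳ = 200 mm.
Transfer each piece to the horizontal axis through the centroid using Ī + A·d² with d = y − 200:
  bottom flange: d = -195 mm → contributes +110 296 667 mm⁴
  web: d = 0 mm → contributes +91 453 333 mm⁴
  top flange: d = 195 mm → contributes +110 296 667 mm⁴
  hole: d = 0 mm → contributes −490.87 mm⁴
Total I = 312 046 176 mm⁴.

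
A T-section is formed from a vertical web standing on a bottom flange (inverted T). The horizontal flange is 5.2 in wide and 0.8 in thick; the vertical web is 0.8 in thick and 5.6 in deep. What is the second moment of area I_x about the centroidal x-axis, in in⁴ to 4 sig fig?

Break the section into simple shapes (no overlaps), measuring from the bottom-left corner of the bounding box.
Flange: 5.2 × 0.8, A = 4.16 in², y = 0.4 in, Ī = 0.221867 in⁴.
Web: 0.8 × 5.6, A = 4.48 in², y = 3.6 in, Ī = 11.7077 in⁴.
Centroid: ȳ = ΣA·y / ΣA = 2.05926 in.
Transfer each piece to the centroidal x-axis using Ī + A·d² with d = y − 2.05926:
  flange: d = -1.65926 in → contributes +11.6749 in⁴
  web: d = 1.54074 in → contributes +22.3427 in⁴
Total I = 34.0177 in⁴.

I_x ≈ 34.02 in⁴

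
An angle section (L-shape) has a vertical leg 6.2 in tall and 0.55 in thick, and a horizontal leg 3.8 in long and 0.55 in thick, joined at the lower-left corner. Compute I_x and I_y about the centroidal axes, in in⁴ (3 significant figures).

I_x ≈ 20.3 in⁴, I_y ≈ 5.89 in⁴

Break the section into simple shapes (no overlaps), measuring from the bottom-left corner of the bounding box.
Vertical leg: 0.55 × 6.2, A = 3.41 in², y = 3.1 in, Ī = 10.923 in⁴.
Horizontal leg (remainder): 3.25 × 0.55, A = 1.7875 in², y = 0.275 in, Ī = 0.04506 in⁴.
Centroid: ȳ = ΣA·y / ΣA = 2.1284 in.
Transfer each piece to the centroidal x-axis using Ī + A·d² with d = y − 2.1284:
  vertical leg: d = 0.97156 in → contributes +14.142 in⁴
  horizontal leg (remainder): d = -1.8534 in → contributes +6.1855 in⁴
Total I = 20.328 in⁴.
For the y-axis: x̄ = 0.92844 in.
Repeating about the centroidal y-axis gives I_y = 5.893 in⁴.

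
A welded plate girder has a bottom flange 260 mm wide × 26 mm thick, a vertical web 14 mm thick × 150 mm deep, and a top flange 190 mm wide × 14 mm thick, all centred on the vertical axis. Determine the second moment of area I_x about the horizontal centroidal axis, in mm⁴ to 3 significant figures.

I_x ≈ 6.23 × 10⁷ mm⁴

Split into non-overlapping primitives; take the origin at the lower-left of the bounding box.
Bottom plate: 260 × 26, A = 6 760 mm², y = 13 mm, Ī = 380 813 mm⁴.
Web plate: 14 × 150, A = 2 100 mm², y = 101 mm, Ī = 3 937 500 mm⁴.
Top plate: 190 × 14, A = 2 660 mm², y = 183 mm, Ī = 43 447 mm⁴.
Centroid: ȳ = ΣA·y / ΣA = 68.295 mm.
Transfer each piece to the horizontal centroidal axis using Ī + A·d² with d = y − 68.295:
  bottom plate: d = -55.295 mm → contributes +21 049 867 mm⁴
  web plate: d = 32.705 mm → contributes +6 183 677 mm⁴
  top plate: d = 114.7 mm → contributes +35 041 612 mm⁴
Total I = 62 275 157 mm⁴.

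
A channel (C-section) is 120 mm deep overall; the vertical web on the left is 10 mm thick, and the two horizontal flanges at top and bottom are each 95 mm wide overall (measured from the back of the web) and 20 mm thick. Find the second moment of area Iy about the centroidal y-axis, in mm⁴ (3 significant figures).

Iy ≈ 4.06 × 10⁶ mm⁴

Split into non-overlapping primitives; take the origin at the lower-left of the bounding box.
Web: 10 × 120, A = 1 200 mm², x = 5 mm, Ī = 10 000 mm⁴.
Top flange (beyond web): 85 × 20, A = 1 700 mm², x = 52.5 mm, Ī = 1 023 542 mm⁴.
Bottom flange (beyond web): 85 × 20, A = 1 700 mm², x = 52.5 mm, Ī = 1 023 542 mm⁴.
Centroid: x̄ = ΣA·x / ΣA = 40.109 mm.
Transfer each piece to the centroidal y-axis using Ī + A·d² with d = x − 40.109:
  web: d = -35.109 mm → contributes +1 489 145 mm⁴
  top flange (beyond web): d = 12.391 mm → contributes +1 284 567 mm⁴
  bottom flange (beyond web): d = 12.391 mm → contributes +1 284 567 mm⁴
Total I = 4 058 279 mm⁴.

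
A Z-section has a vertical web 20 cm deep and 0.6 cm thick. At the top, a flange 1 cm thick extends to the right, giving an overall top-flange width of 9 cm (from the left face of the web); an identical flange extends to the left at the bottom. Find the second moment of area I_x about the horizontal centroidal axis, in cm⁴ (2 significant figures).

I_x ≈ 1900 cm⁴

Break the section into simple shapes (no overlaps), measuring from the bottom-left corner of the bounding box.
Web: 0.6 × 20, A = 12 cm², y = 10 cm, Ī = 400 cm⁴.
Top flange (beyond web): 8.4 × 1, A = 8.4 cm², y = 19.5 cm, Ī = 0.7 cm⁴.
Bottom flange (beyond web): 8.4 × 1, A = 8.4 cm², y = 0.5 cm, Ī = 0.7 cm⁴.
Centroid: ȳ = ΣA·y / ΣA = 10 cm.
Transfer each piece to the horizontal centroidal axis using Ī + A·d² with d = y − 10:
  web: d = 0 cm → contributes +400 cm⁴
  top flange (beyond web): d = 9.5 cm → contributes +758.8 cm⁴
  bottom flange (beyond web): d = -9.5 cm → contributes +758.8 cm⁴
Total I = 1 918 cm⁴.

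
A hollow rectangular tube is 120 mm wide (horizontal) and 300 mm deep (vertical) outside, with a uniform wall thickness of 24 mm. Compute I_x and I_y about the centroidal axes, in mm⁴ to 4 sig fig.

Decompose the section into non-overlapping parts with the origin at the bottom-left of its bounding rectangle.
Outer rectangle: 120 × 300, A = 36 000 mm², y = 150 mm, Ī = 270 000 000 mm⁴.
Inner void (subtracted): 72 × 252, A = 18 144 mm², y = 150 mm, Ī = 96 018 048 mm⁴.
By symmetry the centroid is at mid-height, ȳ = 150 mm.
All pieces are centred on the centroidal x-axis, so I = ΣĪ (holes subtracted) = 173 981 952 mm⁴.
Repeating about the centroidal y-axis gives I_y = 35 361 792 mm⁴.

I_x ≈ 1.740 × 10⁸ mm⁴, I_y ≈ 3.536 × 10⁷ mm⁴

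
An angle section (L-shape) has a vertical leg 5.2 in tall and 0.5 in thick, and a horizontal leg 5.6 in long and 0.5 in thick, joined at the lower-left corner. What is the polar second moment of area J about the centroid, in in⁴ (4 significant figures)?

J ≈ 28.70 in⁴

Split into non-overlapping primitives; take the origin at the lower-left of the bounding box.
Vertical leg: 0.5 × 5.2, A = 2.6 in², y = 2.6 in, Ī = 5.85867 in⁴.
Horizontal leg (remainder): 5.1 × 0.5, A = 2.55 in², y = 0.25 in, Ī = 0.053125 in⁴.
Centroid: ȳ = ΣA·y / ΣA = 1.43641 in.
Transfer each piece to the centroidal x-axis using Ī + A·d² with d = y − 1.43641:
  vertical leg: d = 1.16359 in → contributes +9.37893 in⁴
  horizontal leg (remainder): d = -1.18641 in → contributes +3.64241 in⁴
Total I = 13.0213 in⁴.
For the y-axis: x̄ = 1.63641 in.
Repeating about the centroidal y-axis gives I_y = 15.6743 in⁴.
Polar second moment: J = I_x + I_y = 28.6957 in⁴.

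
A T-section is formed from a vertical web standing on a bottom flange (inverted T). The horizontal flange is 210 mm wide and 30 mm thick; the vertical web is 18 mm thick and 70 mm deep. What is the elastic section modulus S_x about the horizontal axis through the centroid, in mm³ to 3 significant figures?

S_x ≈ 4.71 × 10⁴ mm³

Decompose the section into non-overlapping parts with the origin at the bottom-left of its bounding rectangle.
Flange: 210 × 30, A = 6 300 mm², y = 15 mm, Ī = 472 500 mm⁴.
Web: 18 × 70, A = 1 260 mm², y = 65 mm, Ī = 514 500 mm⁴.
Centroid: ȳ = ΣA·y / ΣA = 23.333 mm.
Transfer each piece to the horizontal axis through the centroid using Ī + A·d² with d = y − 23.333:
  flange: d = -8.3333 mm → contributes +910 000 mm⁴
  web: d = 41.667 mm → contributes +2 702 000 mm⁴
Total I = 3 612 000 mm⁴.
Extreme fibre distance c = 76.667 mm; S = I/c = 47 113 mm³.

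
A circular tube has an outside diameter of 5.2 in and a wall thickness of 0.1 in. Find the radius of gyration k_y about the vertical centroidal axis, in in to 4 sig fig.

k_y ≈ 1.803 in

Treat the section as a set of non-overlapping primitives; coordinates are from the bounding-box lower-left.
Outer circle: ⌀5.2, A = 21.2372 in², x = 2.6 in, Ī = 35.8908 in⁴.
Bore (subtracted): ⌀5, A = 19.635 in², x = 2.6 in, Ī = 30.6796 in⁴.
By symmetry the centroid is at mid-width, x̄ = 2.6 in.
All pieces are centred on the vertical centroidal axis, so I = ΣĪ (holes subtracted) = 5.2112 in⁴.
Radius of gyration: k = √(I/A) = √(5.2112 / 1.60221) = 1.80347 in.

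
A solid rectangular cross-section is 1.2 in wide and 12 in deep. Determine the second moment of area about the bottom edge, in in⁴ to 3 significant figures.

I_base ≈ 691 in⁴

The section: 1.2 × 12, A = 14.4 in², y = 6 in, Ī = 172.8 in⁴.
Transfer it to the base of the section using Ī + A·d² with d = y − 0:
  the section: d = 6 in → contributes +691.2 in⁴
Total I = 691.2 in⁴.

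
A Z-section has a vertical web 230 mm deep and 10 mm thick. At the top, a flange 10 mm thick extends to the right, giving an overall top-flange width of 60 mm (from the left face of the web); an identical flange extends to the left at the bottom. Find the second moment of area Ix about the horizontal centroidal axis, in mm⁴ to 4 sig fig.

Ix ≈ 2.225 × 10⁷ mm⁴

Split into non-overlapping primitives; take the origin at the lower-left of the bounding box.
Web: 10 × 230, A = 2 300 mm², y = 115 mm, Ī = 10 139 167 mm⁴.
Top flange (beyond web): 50 × 10, A = 500 mm², y = 225 mm, Ī = 4166.67 mm⁴.
Bottom flange (beyond web): 50 × 10, A = 500 mm², y = 5 mm, Ī = 4166.67 mm⁴.
Centroid: ȳ = ΣA·y / ΣA = 115 mm.
Transfer each piece to the horizontal centroidal axis using Ī + A·d² with d = y − 115:
  web: d = 0 mm → contributes +10 139 167 mm⁴
  top flange (beyond web): d = 110 mm → contributes +6 054 167 mm⁴
  bottom flange (beyond web): d = -110 mm → contributes +6 054 167 mm⁴
Total I = 22 247 500 mm⁴.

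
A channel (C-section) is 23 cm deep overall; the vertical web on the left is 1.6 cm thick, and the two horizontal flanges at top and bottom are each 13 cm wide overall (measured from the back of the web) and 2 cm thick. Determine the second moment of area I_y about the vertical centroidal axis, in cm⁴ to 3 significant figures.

I_y ≈ 1360 cm⁴

Decompose the section into non-overlapping parts with the origin at the bottom-left of its bounding rectangle.
Web: 1.6 × 23, A = 36.8 cm², x = 0.8 cm, Ī = 7.8507 cm⁴.
Top flange (beyond web): 11.4 × 2, A = 22.8 cm², x = 7.3 cm, Ī = 246.92 cm⁴.
Bottom flange (beyond web): 11.4 × 2, A = 22.8 cm², x = 7.3 cm, Ī = 246.92 cm⁴.
Centroid: x̄ = ΣA·x / ΣA = 4.3971 cm.
Transfer each piece to the vertical centroidal axis using Ī + A·d² with d = x − 4.3971:
  web: d = -3.5971 cm → contributes +484.01 cm⁴
  top flange (beyond web): d = 2.9029 cm → contributes +439.06 cm⁴
  bottom flange (beyond web): d = 2.9029 cm → contributes +439.06 cm⁴
Total I = 1362.1 cm⁴.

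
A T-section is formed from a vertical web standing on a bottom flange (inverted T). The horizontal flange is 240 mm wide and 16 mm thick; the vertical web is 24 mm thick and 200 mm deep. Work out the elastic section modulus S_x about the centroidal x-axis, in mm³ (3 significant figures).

Treat the section as a set of non-overlapping primitives; coordinates are from the bounding-box lower-left.
Flange: 240 × 16, A = 3 840 mm², y = 8 mm, Ī = 81 920 mm⁴.
Web: 24 × 200, A = 4 800 mm², y = 116 mm, Ī = 16 000 000 mm⁴.
Centroid: ȳ = ΣA·y / ΣA = 68 mm.
Transfer each piece to the centroidal x-axis using Ī + A·d² with d = y − 68:
  flange: d = -60 mm → contributes +13 905 920 mm⁴
  web: d = 48 mm → contributes +27 059 200 mm⁴
Total I = 40 965 120 mm⁴.
Extreme fibre distance c = 148 mm; S = I/c = 276 791 mm³.

S_x ≈ 2.77 × 10⁵ mm³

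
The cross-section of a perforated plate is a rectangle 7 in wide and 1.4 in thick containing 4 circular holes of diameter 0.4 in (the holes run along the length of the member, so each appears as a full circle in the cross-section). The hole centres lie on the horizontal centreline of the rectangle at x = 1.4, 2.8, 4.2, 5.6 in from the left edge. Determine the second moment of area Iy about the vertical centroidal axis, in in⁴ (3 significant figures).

Treat the section as a set of non-overlapping primitives; coordinates are from the bounding-box lower-left.
Plate: 7 × 1.4, A = 9.8 in², x = 3.5 in, Ī = 40.017 in⁴.
Hole 1 (subtracted): ⌀0.4, A = 0.12566 in², x = 1.4 in, Ī = 0.0012566 in⁴.
Hole 2 (subtracted): ⌀0.4, A = 0.12566 in², x = 2.8 in, Ī = 0.0012566 in⁴.
Hole 3 (subtracted): ⌀0.4, A = 0.12566 in², x = 4.2 in, Ī = 0.0012566 in⁴.
Hole 4 (subtracted): ⌀0.4, A = 0.12566 in², x = 5.6 in, Ī = 0.0012566 in⁴.
By symmetry the centroid is at mid-width, x̄ = 3.5 in.
Transfer each piece to the vertical centroidal axis using Ī + A·d² with d = x − 3.5:
  plate: d = 0 in → contributes +40.017 in⁴
  hole 1: d = -2.1 in → contributes −0.55543 in⁴
  hole 2: d = -0.7 in → contributes −0.062832 in⁴
  hole 3: d = 0.7 in → contributes −0.062832 in⁴
  hole 4: d = 2.1 in → contributes −0.55543 in⁴
Total I = 38.78 in⁴.

Iy ≈ 38.8 in⁴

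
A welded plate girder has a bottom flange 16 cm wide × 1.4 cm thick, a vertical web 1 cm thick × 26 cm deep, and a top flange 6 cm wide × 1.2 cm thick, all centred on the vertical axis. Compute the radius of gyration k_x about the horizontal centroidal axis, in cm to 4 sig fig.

k_x ≈ 10.58 cm

Decompose the section into non-overlapping parts with the origin at the bottom-left of its bounding rectangle.
Bottom plate: 16 × 1.4, A = 22.4 cm², y = 0.7 cm, Ī = 3.65867 cm⁴.
Web plate: 1 × 26, A = 26 cm², y = 14.4 cm, Ī = 1464.67 cm⁴.
Top plate: 6 × 1.2, A = 7.2 cm², y = 28 cm, Ī = 0.864 cm⁴.
Centroid: ȳ = ΣA·y / ΣA = 10.6417 cm.
Transfer each piece to the horizontal centroidal axis using Ī + A·d² with d = y − 10.6417:
  bottom plate: d = -9.94173 cm → contributes +2217.63 cm⁴
  web plate: d = 3.75827 cm → contributes +1831.91 cm⁴
  top plate: d = 17.3583 cm → contributes +2170.29 cm⁴
Total I = 6219.83 cm⁴.
Radius of gyration: k = √(I/A) = √(6219.83 / 55.6) = 10.5767 cm.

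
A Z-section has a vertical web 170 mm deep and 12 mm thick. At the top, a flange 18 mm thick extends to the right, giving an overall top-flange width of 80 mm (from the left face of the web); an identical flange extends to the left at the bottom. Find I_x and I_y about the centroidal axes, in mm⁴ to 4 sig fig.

I_x ≈ 1.912 × 10⁷ mm⁴, I_y ≈ 4.885 × 10⁶ mm⁴

Split into non-overlapping primitives; take the origin at the lower-left of the bounding box.
Web: 12 × 170, A = 2 040 mm², y = 85 mm, Ī = 4 913 000 mm⁴.
Top flange (beyond web): 68 × 18, A = 1 224 mm², y = 161 mm, Ī = 33 048 mm⁴.
Bottom flange (beyond web): 68 × 18, A = 1 224 mm², y = 9 mm, Ī = 33 048 mm⁴.
Centroid: ȳ = ΣA·y / ΣA = 85 mm.
Transfer each piece to the centroidal x-axis using Ī + A·d² with d = y − 85:
  web: d = 0 mm → contributes +4 913 000 mm⁴
  top flange (beyond web): d = 76 mm → contributes +7 102 872 mm⁴
  bottom flange (beyond web): d = -76 mm → contributes +7 102 872 mm⁴
Total I = 19 118 744 mm⁴.
For the y-axis: x̄ = 74 mm.
Repeating about the centroidal y-axis gives I_y = 4 884 576 mm⁴.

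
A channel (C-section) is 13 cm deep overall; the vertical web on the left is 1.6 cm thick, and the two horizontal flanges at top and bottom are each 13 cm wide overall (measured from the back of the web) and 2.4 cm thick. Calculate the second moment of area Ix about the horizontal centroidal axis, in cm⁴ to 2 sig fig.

Treat the section as a set of non-overlapping primitives; coordinates are from the bounding-box lower-left.
Web: 1.6 × 13, A = 20.8 cm², y = 6.5 cm, Ī = 292.9 cm⁴.
Top flange (beyond web): 11.4 × 2.4, A = 27.36 cm², y = 11.8 cm, Ī = 13.13 cm⁴.
Bottom flange (beyond web): 11.4 × 2.4, A = 27.36 cm², y = 1.2 cm, Ī = 13.13 cm⁴.
By symmetry the centroid is at mid-height, ȳ = 6.5 cm.
Transfer each piece to the horizontal centroidal axis using Ī + A·d² with d = y − 6.5:
  web: d = 0 cm → contributes +292.9 cm⁴
  top flange (beyond web): d = 5.3 cm → contributes +781.7 cm⁴
  bottom flange (beyond web): d = -5.3 cm → contributes +781.7 cm⁴
Total I = 1 856 cm⁴.

Ix ≈ 1900 cm⁴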